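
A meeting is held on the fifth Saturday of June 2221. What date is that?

June 30, 2221

June 1, 2221 is a Friday.
The first Saturday is therefore June 2 (1 days later).
The fifth Saturday is 2 + 4×7 = June 30.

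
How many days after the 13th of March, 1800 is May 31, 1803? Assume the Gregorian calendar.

Mar 13, 1800 → Mar 13, 1801: 365 days.
Mar 13, 1801 → Mar 13, 1802: 365 days.
Mar 13, 1802 → Mar 13, 1803: 365 days.
Mar 13, 1803 → Apr 13, 1803: 31 days (March has 31).
Apr 13, 1803 → May 13, 1803: 30 days (April has 30).
May 13, 1803 → May 31, 1803: 18 days.
Total: 1174 days.

1174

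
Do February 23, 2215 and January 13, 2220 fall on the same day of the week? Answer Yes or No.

From Feb 23, 2215 to Jan 13, 2220 is 1785 days.
1785 mod 7 = 0, so they are the same weekday.
(Feb 23, 2215 is a Thursday; Jan 13, 2220 is a Thursday.)

Yes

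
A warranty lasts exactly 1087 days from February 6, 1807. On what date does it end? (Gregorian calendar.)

January 28, 1810

+365 (one year) → Feb 6, 1808 (722 left).
+366 (one year; includes Feb 29, 1808) → Feb 6, 1809 (356 left).
Feb has 28 days: +23 → Mar 1, 1809 (333 left).
Mar has 31 days: +31 → Apr 1, 1809 (302 left).
Apr has 30 days: +30 → May 1, 1809 (272 left).
May has 31 days: +31 → Jun 1, 1809 (241 left).
Jun has 30 days: +30 → Jul 1, 1809 (211 left).
Jul has 31 days: +31 → Aug 1, 1809 (180 left).
Aug has 31 days: +31 → Sep 1, 1809 (149 left).
Sep has 30 days: +30 → Oct 1, 1809 (119 left).
Oct has 31 days: +31 → Nov 1, 1809 (88 left).
Nov has 30 days: +30 → Dec 1, 1809 (58 left).
Dec has 31 days: +31 → Jan 1, 1810 (27 left).
+27 → Jan 28, 1810.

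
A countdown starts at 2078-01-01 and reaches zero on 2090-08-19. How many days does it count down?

4613

Jan 1, 2078 → Jan 1, 2079: 365 days.
Jan 1, 2079 → Jan 1, 2080: 365 days.
Jan 1, 2080 → Jan 1, 2081: 366 days (Feb 29, 2080 is in that span).
Jan 1, 2081 → Jan 1, 2082: 365 days.
Jan 1, 2082 → Jan 1, 2083: 365 days.
Jan 1, 2083 → Jan 1, 2084: 365 days.
Jan 1, 2084 → Jan 1, 2085: 366 days (Feb 29, 2084 is in that span).
Jan 1, 2085 → Jan 1, 2086: 365 days.
Jan 1, 2086 → Jan 1, 2087: 365 days.
Jan 1, 2087 → Jan 1, 2088: 365 days.
Jan 1, 2088 → Jan 1, 2089: 366 days (Feb 29, 2088 is in that span).
Jan 1, 2089 → Jan 1, 2090: 365 days.
Jan 1, 2090 → Feb 1, 2090: 31 days (January has 31).
Feb 1, 2090 → Mar 1, 2090: 28 days (February has 28).
Mar 1, 2090 → Apr 1, 2090: 31 days (March has 31).
Apr 1, 2090 → May 1, 2090: 30 days (April has 30).
May 1, 2090 → Jun 1, 2090: 31 days (May has 31).
Jun 1, 2090 → Jul 1, 2090: 30 days (June has 30).
Jul 1, 2090 → Aug 1, 2090: 31 days (July has 31).
Aug 1, 2090 → Aug 19, 2090: 18 days.
Total: 4613 days.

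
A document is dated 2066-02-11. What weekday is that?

Thursday

Doomsday rule: the anchor day for the 2000s is Tuesday. For year 66: 66÷12 = 5 r 6, and 6÷4 = 1, so 5+6+1 = 12.
Tuesday + 12 ≡ Sunday — that's 2066's doomsday.
In February the doomsday date is Feb 28 (2066 is not a leap year).
Feb 11 is 17 days before Feb 28; 17 mod 7 = 3, so Sunday − 3 = Thursday.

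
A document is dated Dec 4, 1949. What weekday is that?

Sunday

January 1, 1949 is a Saturday.
Jan 1, 1949 → Feb 1, 1949: 31 days (January has 31).
Feb 1, 1949 → Mar 1, 1949: 28 days (February has 28).
Mar 1, 1949 → Apr 1, 1949: 31 days (March has 31).
Apr 1, 1949 → May 1, 1949: 30 days (April has 30).
May 1, 1949 → Jun 1, 1949: 31 days (May has 31).
Jun 1, 1949 → Jul 1, 1949: 30 days (June has 30).
Jul 1, 1949 → Aug 1, 1949: 31 days (July has 31).
Aug 1, 1949 → Sep 1, 1949: 31 days (August has 31).
Sep 1, 1949 → Oct 1, 1949: 30 days (September has 30).
Oct 1, 1949 → Nov 1, 1949: 31 days (October has 31).
Nov 1, 1949 → Dec 1, 1949: 30 days (November has 30).
Dec 1, 1949 → Dec 4, 1949: 3 days.
Total: 337 days.
337 mod 7 = 1, so Saturday + 1 = Sunday.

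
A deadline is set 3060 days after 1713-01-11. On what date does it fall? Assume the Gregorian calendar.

May 29, 1721

+365 (one year) → Jan 11, 1714 (2695 left).
+365 (one year) → Jan 11, 1715 (2330 left).
+365 (one year) → Jan 11, 1716 (1965 left).
+366 (one year; includes Feb 29, 1716) → Jan 11, 1717 (1599 left).
+365 (one year) → Jan 11, 1718 (1234 left).
+365 (one year) → Jan 11, 1719 (869 left).
+365 (one year) → Jan 11, 1720 (504 left).
+366 (one year; includes Feb 29, 1720) → Jan 11, 1721 (138 left).
Jan has 31 days: +21 → Feb 1, 1721 (117 left).
Feb has 28 days: +28 → Mar 1, 1721 (89 left).
Mar has 31 days: +31 → Apr 1, 1721 (58 left).
Apr has 30 days: +30 → May 1, 1721 (28 left).
+28 → May 29, 1721.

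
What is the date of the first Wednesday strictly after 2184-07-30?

August 4, 2184

Jul 30, 2184 is a Friday.
From Friday to the next Wednesday is 5 days.
Jul 30, 2184 + 5 = Aug 4, 2184.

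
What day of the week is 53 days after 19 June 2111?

Jun 19, 2111 is a Friday.
53 mod 7 = 4, so 53 days after a Friday is Friday + 4 = Tuesday.

Tuesday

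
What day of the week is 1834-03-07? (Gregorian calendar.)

Doomsday rule: the anchor day for the 1800s is Friday. For year 34: 34÷12 = 2 r 10, and 10÷4 = 2, so 2+10+2 = 14.
Friday + 14 ≡ Friday — that's 1834's doomsday.
In March the doomsday date is Mar 14.
Mar 7 is 7 days before Mar 14; 7 mod 7 = 0, so Friday − 0 = Friday.

Friday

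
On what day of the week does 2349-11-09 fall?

Wednesday

Doomsday rule: the anchor day for the 2300s is Wednesday. For year 49: 49÷12 = 4 r 1, and 1÷4 = 0, so 4+1+0 = 5.
Wednesday + 5 ≡ Monday — that's 2349's doomsday.
In November the doomsday date is Nov 7.
Nov 9 is 2 days after Nov 7; 2 mod 7 = 2, so Monday + 2 = Wednesday.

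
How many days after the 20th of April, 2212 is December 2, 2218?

Apr 20, 2212 → Apr 20, 2213: 365 days.
Apr 20, 2213 → Apr 20, 2214: 365 days.
Apr 20, 2214 → Apr 20, 2215: 365 days.
Apr 20, 2215 → Apr 20, 2216: 366 days (Feb 29, 2216 is in that span).
Apr 20, 2216 → Apr 20, 2217: 365 days.
Apr 20, 2217 → Apr 20, 2218: 365 days.
Apr 20, 2218 → May 20, 2218: 30 days (April has 30).
May 20, 2218 → Jun 20, 2218: 31 days (May has 31).
Jun 20, 2218 → Jul 20, 2218: 30 days (June has 30).
Jul 20, 2218 → Aug 20, 2218: 31 days (July has 31).
Aug 20, 2218 → Sep 20, 2218: 31 days (August has 31).
Sep 20, 2218 → Oct 20, 2218: 30 days (September has 30).
Oct 20, 2218 → Nov 20, 2218: 31 days (October has 31).
Nov 20, 2218 → Dec 2, 2218: 12 days.
Total: 2417 days.

2417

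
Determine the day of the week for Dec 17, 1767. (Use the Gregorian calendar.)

Thursday

Doomsday rule: the anchor day for the 1700s is Sunday. For year 67: 67÷12 = 5 r 7, and 7÷4 = 1, so 5+7+1 = 13.
Sunday + 13 ≡ Saturday — that's 1767's doomsday.
In December the doomsday date is Dec 12.
Dec 17 is 5 days after Dec 12; 5 mod 7 = 5, so Saturday + 5 = Thursday.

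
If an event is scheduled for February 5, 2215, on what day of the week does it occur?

Sunday

Doomsday rule: the anchor day for the 2200s is Friday. For year 15: 15÷12 = 1 r 3, and 3÷4 = 0, so 1+3+0 = 4.
Friday + 4 ≡ Tuesday — that's 2215's doomsday.
In February the doomsday date is Feb 28 (2215 is not a leap year).
Feb 5 is 23 days before Feb 28; 23 mod 7 = 2, so Tuesday − 2 = Sunday.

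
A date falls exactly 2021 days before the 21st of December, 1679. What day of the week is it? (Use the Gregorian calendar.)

Saturday

First find the weekday of Dec 21, 1679. Doomsday rule: the anchor day for the 1600s is Tuesday. For year 79: 79÷12 = 6 r 7, and 7÷4 = 1, so 6+7+1 = 14.
Tuesday + 14 ≡ Tuesday — that's 1679's doomsday.
In December the doomsday date is Dec 12.
Dec 21 is 9 days after Dec 12; 9 mod 7 = 2, so Tuesday + 2 = Thursday.
2021 mod 7 = 5, so 2021 days before a Thursday is Thursday − 5 = Saturday.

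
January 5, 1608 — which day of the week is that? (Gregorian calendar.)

Doomsday rule: the anchor day for the 1600s is Tuesday. For year 08: 8÷12 = 0 r 8, and 8÷4 = 2, so 0+8+2 = 10.
Tuesday + 10 ≡ Friday — that's 1608's doomsday.
In January the doomsday date is Jan 4 (1608 is a leap year (divisible by 4)).
Jan 5 is 1 day after Jan 4; 1 mod 7 = 1, so Friday + 1 = Saturday.

Saturday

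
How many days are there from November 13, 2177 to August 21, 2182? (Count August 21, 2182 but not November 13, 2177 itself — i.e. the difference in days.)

Nov 13, 2177 → Nov 13, 2178: 365 days.
Nov 13, 2178 → Nov 13, 2179: 365 days.
Nov 13, 2179 → Nov 13, 2180: 366 days (Feb 29, 2180 is in that span).
Nov 13, 2180 → Nov 13, 2181: 365 days.
Nov 13, 2181 → Dec 13, 2181: 30 days (November has 30).
Dec 13, 2181 → Jan 13, 2182: 31 days (December has 31).
Jan 13, 2182 → Feb 13, 2182: 31 days (January has 31).
Feb 13, 2182 → Mar 13, 2182: 28 days (February has 28).
Mar 13, 2182 → Apr 13, 2182: 31 days (March has 31).
Apr 13, 2182 → May 13, 2182: 30 days (April has 30).
May 13, 2182 → Jun 13, 2182: 31 days (May has 31).
Jun 13, 2182 → Jul 13, 2182: 30 days (June has 30).
Jul 13, 2182 → Aug 13, 2182: 31 days (July has 31).
Aug 13, 2182 → Aug 21, 2182: 8 days.
Total: 1742 days.

1742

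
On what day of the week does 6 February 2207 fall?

Doomsday rule: the anchor day for the 2200s is Friday. For year 07: 7÷12 = 0 r 7, and 7÷4 = 1, so 0+7+1 = 8.
Friday + 8 ≡ Saturday — that's 2207's doomsday.
In February the doomsday date is Feb 28 (2207 is not a leap year).
Feb 6 is 22 days before Feb 28; 22 mod 7 = 1, so Saturday − 1 = Friday.

Friday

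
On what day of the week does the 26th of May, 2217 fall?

Doomsday rule: the anchor day for the 2200s is Friday. For year 17: 17÷12 = 1 r 5, and 5÷4 = 1, so 1+5+1 = 7.
Friday + 7 ≡ Friday — that's 2217's doomsday.
In May the doomsday date is May 9.
May 26 is 17 days after May 9; 17 mod 7 = 3, so Friday + 3 = Monday.

Monday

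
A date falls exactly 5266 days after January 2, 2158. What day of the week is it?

Wednesday

Jan 2, 2158 is a Monday.
5266 mod 7 = 2, so 5266 days after a Monday is Monday + 2 = Wednesday.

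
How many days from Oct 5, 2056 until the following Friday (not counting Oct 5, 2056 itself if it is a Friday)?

Oct 5, 2056 is a Thursday.
From Thursday to the next Friday is 1 day.

1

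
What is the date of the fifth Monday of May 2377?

May 1, 2377 is a Sunday.
The first Monday is therefore May 2 (1 days later).
The fifth Monday is 2 + 4×7 = May 30.

May 30, 2377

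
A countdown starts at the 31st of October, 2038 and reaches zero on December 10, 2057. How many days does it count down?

Oct 31, 2038 → Oct 31, 2039: 365 days.
Oct 31, 2039 → Oct 31, 2040: 366 days (Feb 29, 2040 is in that span).
Oct 31, 2040 → Oct 31, 2041: 365 days.
Oct 31, 2041 → Oct 31, 2042: 365 days.
Oct 31, 2042 → Oct 31, 2043: 365 days.
Oct 31, 2043 → Oct 31, 2044: 366 days (Feb 29, 2044 is in that span).
Oct 31, 2044 → Oct 31, 2045: 365 days.
Oct 31, 2045 → Oct 31, 2046: 365 days.
Oct 31, 2046 → Oct 31, 2047: 365 days.
Oct 31, 2047 → Oct 31, 2048: 366 days (Feb 29, 2048 is in that span).
Oct 31, 2048 → Oct 31, 2049: 365 days.
Oct 31, 2049 → Oct 31, 2050: 365 days.
Oct 31, 2050 → Oct 31, 2051: 365 days.
Oct 31, 2051 → Oct 31, 2052: 366 days (Feb 29, 2052 is in that span).
Oct 31, 2052 → Oct 31, 2053: 365 days.
Oct 31, 2053 → Oct 31, 2054: 365 days.
Oct 31, 2054 → Oct 31, 2055: 365 days.
Oct 31, 2055 → Oct 31, 2056: 366 days (Feb 29, 2056 is in that span).
Oct 31, 2056 → Oct 31, 2057: 365 days.
Oct 31, 2057 → Nov 30, 2057: 30 days (October has 31).
Nov 30, 2057 → Dec 10, 2057: 10 days.
Total: 6980 days.

6980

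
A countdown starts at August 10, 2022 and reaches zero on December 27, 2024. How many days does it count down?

870

Aug 10, 2022 → Aug 10, 2023: 365 days.
Aug 10, 2023 → Aug 10, 2024: 366 days (Feb 29, 2024 is in that span).
Aug 10, 2024 → Sep 10, 2024: 31 days (August has 31).
Sep 10, 2024 → Oct 10, 2024: 30 days (September has 30).
Oct 10, 2024 → Nov 10, 2024: 31 days (October has 31).
Nov 10, 2024 → Dec 10, 2024: 30 days (November has 30).
Dec 10, 2024 → Dec 27, 2024: 17 days.
Total: 870 days.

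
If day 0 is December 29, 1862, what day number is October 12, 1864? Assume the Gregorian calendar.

Dec 29, 1862 → Dec 29, 1863: 365 days.
Dec 29, 1863 → Jan 29, 1864: 31 days (December has 31).
Jan 29, 1864 → Feb 29, 1864: 31 days (January has 31).
Feb 29, 1864 → Mar 29, 1864: 29 days (February has 29).
Mar 29, 1864 → Apr 29, 1864: 31 days (March has 31).
Apr 29, 1864 → May 29, 1864: 30 days (April has 30).
May 29, 1864 → Jun 29, 1864: 31 days (May has 31).
Jun 29, 1864 → Jul 29, 1864: 30 days (June has 30).
Jul 29, 1864 → Aug 29, 1864: 31 days (July has 31).
Aug 29, 1864 → Sep 29, 1864: 31 days (August has 31).
Sep 29, 1864 → Oct 12, 1864: 13 days.
Total: 653 days.

653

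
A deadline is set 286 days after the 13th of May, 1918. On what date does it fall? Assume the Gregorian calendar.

May has 31 days: +19 → Jun 1, 1918 (267 left).
Jun has 30 days: +30 → Jul 1, 1918 (237 left).
Jul has 31 days: +31 → Aug 1, 1918 (206 left).
Aug has 31 days: +31 → Sep 1, 1918 (175 left).
Sep has 30 days: +30 → Oct 1, 1918 (145 left).
Oct has 31 days: +31 → Nov 1, 1918 (114 left).
Nov has 30 days: +30 → Dec 1, 1918 (84 left).
Dec has 31 days: +31 → Jan 1, 1919 (53 left).
Jan has 31 days: +31 → Feb 1, 1919 (22 left).
+22 → Feb 23, 1919.

February 23, 1919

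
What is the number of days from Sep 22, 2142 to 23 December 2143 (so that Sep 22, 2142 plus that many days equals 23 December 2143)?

Sep 22, 2142 → Sep 22, 2143: 365 days.
Sep 22, 2143 → Oct 22, 2143: 30 days (September has 30).
Oct 22, 2143 → Nov 22, 2143: 31 days (October has 31).
Nov 22, 2143 → Dec 22, 2143: 30 days (November has 30).
Dec 22, 2143 → Dec 23, 2143: 1 days.
Total: 457 days.

457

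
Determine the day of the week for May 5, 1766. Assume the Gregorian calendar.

Doomsday rule: the anchor day for the 1700s is Sunday. For year 66: 66÷12 = 5 r 6, and 6÷4 = 1, so 5+6+1 = 12.
Sunday + 12 ≡ Friday — that's 1766's doomsday.
In May the doomsday date is May 9.
May 5 is 4 days before May 9; 4 mod 7 = 4, so Friday − 4 = Monday.

Monday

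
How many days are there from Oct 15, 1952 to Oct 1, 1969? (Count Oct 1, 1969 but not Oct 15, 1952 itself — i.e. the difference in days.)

6195

Oct 15, 1952 → Oct 15, 1953: 365 days.
Oct 15, 1953 → Oct 15, 1954: 365 days.
Oct 15, 1954 → Oct 15, 1955: 365 days.
Oct 15, 1955 → Oct 15, 1956: 366 days (Feb 29, 1956 is in that span).
Oct 15, 1956 → Oct 15, 1957: 365 days.
Oct 15, 1957 → Oct 15, 1958: 365 days.
Oct 15, 1958 → Oct 15, 1959: 365 days.
Oct 15, 1959 → Oct 15, 1960: 366 days (Feb 29, 1960 is in that span).
Oct 15, 1960 → Oct 15, 1961: 365 days.
Oct 15, 1961 → Oct 15, 1962: 365 days.
Oct 15, 1962 → Oct 15, 1963: 365 days.
Oct 15, 1963 → Oct 15, 1964: 366 days (Feb 29, 1964 is in that span).
Oct 15, 1964 → Oct 15, 1965: 365 days.
Oct 15, 1965 → Oct 15, 1966: 365 days.
Oct 15, 1966 → Oct 15, 1967: 365 days.
Oct 15, 1967 → Oct 15, 1968: 366 days (Feb 29, 1968 is in that span).
Oct 15, 1968 → Nov 15, 1968: 31 days (October has 31).
Nov 15, 1968 → Dec 15, 1968: 30 days (November has 30).
Dec 15, 1968 → Jan 15, 1969: 31 days (December has 31).
Jan 15, 1969 → Feb 15, 1969: 31 days (January has 31).
Feb 15, 1969 → Mar 15, 1969: 28 days (February has 28).
Mar 15, 1969 → Apr 15, 1969: 31 days (March has 31).
Apr 15, 1969 → May 15, 1969: 30 days (April has 30).
May 15, 1969 → Jun 15, 1969: 31 days (May has 31).
Jun 15, 1969 → Jul 15, 1969: 30 days (June has 30).
Jul 15, 1969 → Aug 15, 1969: 31 days (July has 31).
Aug 15, 1969 → Sep 15, 1969: 31 days (August has 31).
Sep 15, 1969 → Oct 1, 1969: 16 days.
Total: 6195 days.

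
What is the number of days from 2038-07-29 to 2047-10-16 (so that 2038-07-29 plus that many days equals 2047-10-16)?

Jul 29, 2038 → Jul 29, 2039: 365 days.
Jul 29, 2039 → Jul 29, 2040: 366 days (Feb 29, 2040 is in that span).
Jul 29, 2040 → Jul 29, 2041: 365 days.
Jul 29, 2041 → Jul 29, 2042: 365 days.
Jul 29, 2042 → Jul 29, 2043: 365 days.
Jul 29, 2043 → Jul 29, 2044: 366 days (Feb 29, 2044 is in that span).
Jul 29, 2044 → Jul 29, 2045: 365 days.
Jul 29, 2045 → Jul 29, 2046: 365 days.
Jul 29, 2046 → Jul 29, 2047: 365 days.
Jul 29, 2047 → Aug 29, 2047: 31 days (July has 31).
Aug 29, 2047 → Sep 29, 2047: 31 days (August has 31).
Sep 29, 2047 → Oct 16, 2047: 17 days.
Total: 3366 days.

3366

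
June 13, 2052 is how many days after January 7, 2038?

5271

Jan 7, 2038 → Jan 7, 2039: 365 days.
Jan 7, 2039 → Jan 7, 2040: 365 days.
Jan 7, 2040 → Jan 7, 2041: 366 days (Feb 29, 2040 is in that span).
Jan 7, 2041 → Jan 7, 2042: 365 days.
Jan 7, 2042 → Jan 7, 2043: 365 days.
Jan 7, 2043 → Jan 7, 2044: 365 days.
Jan 7, 2044 → Jan 7, 2045: 366 days (Feb 29, 2044 is in that span).
Jan 7, 2045 → Jan 7, 2046: 365 days.
Jan 7, 2046 → Jan 7, 2047: 365 days.
Jan 7, 2047 → Jan 7, 2048: 365 days.
Jan 7, 2048 → Jan 7, 2049: 366 days (Feb 29, 2048 is in that span).
Jan 7, 2049 → Jan 7, 2050: 365 days.
Jan 7, 2050 → Jan 7, 2051: 365 days.
Jan 7, 2051 → Jan 7, 2052: 365 days.
Jan 7, 2052 → Feb 7, 2052: 31 days (January has 31).
Feb 7, 2052 → Mar 7, 2052: 29 days (February has 29).
Mar 7, 2052 → Apr 7, 2052: 31 days (March has 31).
Apr 7, 2052 → May 7, 2052: 30 days (April has 30).
May 7, 2052 → Jun 7, 2052: 31 days (May has 31).
Jun 7, 2052 → Jun 13, 2052: 6 days.
Total: 5271 days.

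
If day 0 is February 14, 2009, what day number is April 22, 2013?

1528

Feb 14, 2009 → Feb 14, 2010: 365 days.
Feb 14, 2010 → Feb 14, 2011: 365 days.
Feb 14, 2011 → Feb 14, 2012: 365 days.
Feb 14, 2012 → Feb 14, 2013: 366 days (Feb 29, 2012 is in that span).
Feb 14, 2013 → Mar 14, 2013: 28 days (February has 28).
Mar 14, 2013 → Apr 14, 2013: 31 days (March has 31).
Apr 14, 2013 → Apr 22, 2013: 8 days.
Total: 1528 days.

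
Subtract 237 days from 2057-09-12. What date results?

January 18, 2057

−12 → Aug 31, 2057 (end of Aug, 31 days; 225 left).
−31 → Jul 31, 2057 (end of Jul, 31 days; 194 left).
−31 → Jun 30, 2057 (end of Jun, 30 days; 163 left).
−30 → May 31, 2057 (end of May, 31 days; 133 left).
−31 → Apr 30, 2057 (end of Apr, 30 days; 102 left).
−30 → Mar 31, 2057 (end of Mar, 31 days; 72 left).
−31 → Feb 28, 2057 (end of Feb, 28 days; 41 left).
−28 → Jan 31, 2057 (end of Jan, 31 days; 13 left).
−13 → Jan 18, 2057.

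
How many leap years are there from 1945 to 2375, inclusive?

104

Multiples of 4 in [1945,2375]: 107.
Of those, multiples of 100: 4 (not leap unless ÷400).
Multiples of 400: 1.
Leap years = 107 − 4 + 1 = 104.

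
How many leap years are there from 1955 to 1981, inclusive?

Multiples of 4 in [1955,1981]: 7.
Of those, multiples of 100: 0 (not leap unless ÷400).
Multiples of 400: 0.
Leap years = 7 − 0 + 0 = 7.

7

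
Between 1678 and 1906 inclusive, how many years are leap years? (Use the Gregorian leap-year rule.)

Multiples of 4 in [1678,1906]: 57.
Of those, multiples of 100: 3 (not leap unless ÷400).
Multiples of 400: 0.
Leap years = 57 − 3 + 0 = 54.

54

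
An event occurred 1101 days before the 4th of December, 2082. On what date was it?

−365 (one year) → Dec 4, 2081 (736 left).
−365 (one year) → Dec 4, 2080 (371 left).
−4 → Nov 30, 2080 (end of Nov, 30 days; 367 left).
−30 → Oct 31, 2080 (end of Oct, 31 days; 337 left).
−31 → Sep 30, 2080 (end of Sep, 30 days; 306 left).
−30 → Aug 31, 2080 (end of Aug, 31 days; 276 left).
−31 → Jul 31, 2080 (end of Jul, 31 days; 245 left).
−31 → Jun 30, 2080 (end of Jun, 30 days; 214 left).
−30 → May 31, 2080 (end of May, 31 days; 184 left).
−31 → Apr 30, 2080 (end of Apr, 30 days; 153 left).
−30 → Mar 31, 2080 (end of Mar, 31 days; 123 left).
−31 → Feb 29, 2080 (end of Feb, 29 days; 92 left).
−29 → Jan 31, 2080 (end of Jan, 31 days; 63 left).
−31 → Dec 31, 2079 (end of Dec, 31 days; 32 left).
−31 → Nov 30, 2079 (end of Nov, 30 days; 1 left).
−1 → Nov 29, 2079.

November 29, 2079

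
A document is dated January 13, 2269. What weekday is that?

Doomsday rule: the anchor day for the 2200s is Friday. For year 69: 69÷12 = 5 r 9, and 9÷4 = 2, so 5+9+2 = 16.
Friday + 16 ≡ Sunday — that's 2269's doomsday.
In January the doomsday date is Jan 3 (2269 is not a leap year).
Jan 13 is 10 days after Jan 3; 10 mod 7 = 3, so Sunday + 3 = Wednesday.

Wednesday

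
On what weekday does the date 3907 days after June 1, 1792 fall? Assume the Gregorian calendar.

First find the weekday of Jun 1, 1792. Doomsday rule: the anchor day for the 1700s is Sunday. For year 92: 92÷12 = 7 r 8, and 8÷4 = 2, so 7+8+2 = 17.
Sunday + 17 ≡ Wednesday — that's 1792's doomsday.
In June the doomsday date is Jun 6.
Jun 1 is 5 days before Jun 6; 5 mod 7 = 5, so Wednesday − 5 = Friday.
3907 mod 7 = 1, so 3907 days after a Friday is Friday + 1 = Saturday.

Saturday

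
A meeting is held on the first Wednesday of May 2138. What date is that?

May 7, 2138

May 1, 2138 is a Thursday.
The first Wednesday is therefore May 7 (6 days later).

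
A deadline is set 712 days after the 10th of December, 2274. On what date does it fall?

November 21, 2276

+365 (one year) → Dec 10, 2275 (347 left).
Dec has 31 days: +22 → Jan 1, 2276 (325 left).
Jan has 31 days: +31 → Feb 1, 2276 (294 left).
Feb has 29 days: +29 → Mar 1, 2276 (265 left).
Mar has 31 days: +31 → Apr 1, 2276 (234 left).
Apr has 30 days: +30 → May 1, 2276 (204 left).
May has 31 days: +31 → Jun 1, 2276 (173 left).
Jun has 30 days: +30 → Jul 1, 2276 (143 left).
Jul has 31 days: +31 → Aug 1, 2276 (112 left).
Aug has 31 days: +31 → Sep 1, 2276 (81 left).
Sep has 30 days: +30 → Oct 1, 2276 (51 left).
Oct has 31 days: +31 → Nov 1, 2276 (20 left).
+20 → Nov 21, 2276.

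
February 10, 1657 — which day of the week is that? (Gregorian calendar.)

Doomsday rule: the anchor day for the 1600s is Tuesday. For year 57: 57÷12 = 4 r 9, and 9÷4 = 2, so 4+9+2 = 15.
Tuesday + 15 ≡ Wednesday — that's 1657's doomsday.
In February the doomsday date is Feb 28 (1657 is not a leap year).
Feb 10 is 18 days before Feb 28; 18 mod 7 = 4, so Wednesday − 4 = Saturday.

Saturday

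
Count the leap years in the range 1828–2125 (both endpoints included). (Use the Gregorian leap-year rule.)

73

Multiples of 4 in [1828,2125]: 75.
Of those, multiples of 100: 3 (not leap unless ÷400).
Multiples of 400: 1.
Leap years = 75 − 3 + 1 = 73.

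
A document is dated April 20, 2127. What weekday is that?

Sunday

Doomsday rule: the anchor day for the 2100s is Sunday. For year 27: 27÷12 = 2 r 3, and 3÷4 = 0, so 2+3+0 = 5.
Sunday + 5 ≡ Friday — that's 2127's doomsday.
In April the doomsday date is Apr 4.
Apr 20 is 16 days after Apr 4; 16 mod 7 = 2, so Friday + 2 = Sunday.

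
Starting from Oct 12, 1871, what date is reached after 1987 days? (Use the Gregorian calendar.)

March 21, 1877

+366 (one year; includes Feb 29, 1872) → Oct 12, 1872 (1621 left).
+365 (one year) → Oct 12, 1873 (1256 left).
+365 (one year) → Oct 12, 1874 (891 left).
+365 (one year) → Oct 12, 1875 (526 left).
+366 (one year; includes Feb 29, 1876) → Oct 12, 1876 (160 left).
Oct has 31 days: +20 → Nov 1, 1876 (140 left).
Nov has 30 days: +30 → Dec 1, 1876 (110 left).
Dec has 31 days: +31 → Jan 1, 1877 (79 left).
Jan has 31 days: +31 → Feb 1, 1877 (48 left).
Feb has 28 days: +28 → Mar 1, 1877 (20 left).
+20 → Mar 21, 1877.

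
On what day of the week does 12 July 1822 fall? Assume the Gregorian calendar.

Doomsday rule: the anchor day for the 1800s is Friday. For year 22: 22÷12 = 1 r 10, and 10÷4 = 2, so 1+10+2 = 13.
Friday + 13 ≡ Thursday — that's 1822's doomsday.
In July the doomsday date is Jul 11.
Jul 12 is 1 day after Jul 11; 1 mod 7 = 1, so Thursday + 1 = Friday.

Friday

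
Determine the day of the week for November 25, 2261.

Doomsday rule: the anchor day for the 2200s is Friday. For year 61: 61÷12 = 5 r 1, and 1÷4 = 0, so 5+1+0 = 6.
Friday + 6 ≡ Thursday — that's 2261's doomsday.
In November the doomsday date is Nov 7.
Nov 25 is 18 days after Nov 7; 18 mod 7 = 4, so Thursday + 4 = Monday.

Monday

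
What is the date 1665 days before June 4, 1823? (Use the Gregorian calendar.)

November 12, 1818

−365 (one year) → Jun 4, 1822 (1300 left).
−365 (one year) → Jun 4, 1821 (935 left).
−365 (one year) → Jun 4, 1820 (570 left).
−366 (one year; includes Feb 29, 1820) → Jun 4, 1819 (204 left).
−4 → May 31, 1819 (end of May, 31 days; 200 left).
−31 → Apr 30, 1819 (end of Apr, 30 days; 169 left).
−30 → Mar 31, 1819 (end of Mar, 31 days; 139 left).
−31 → Feb 28, 1819 (end of Feb, 28 days; 108 left).
−28 → Jan 31, 1819 (end of Jan, 31 days; 80 left).
−31 → Dec 31, 1818 (end of Dec, 31 days; 49 left).
−31 → Nov 30, 1818 (end of Nov, 30 days; 18 left).
−18 → Nov 12, 1818.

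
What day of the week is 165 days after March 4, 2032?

First find the weekday of Mar 4, 2032. Doomsday rule: the anchor day for the 2000s is Tuesday. For year 32: 32÷12 = 2 r 8, and 8÷4 = 2, so 2+8+2 = 12.
Tuesday + 12 ≡ Sunday — that's 2032's doomsday.
In March the doomsday date is Mar 14.
Mar 4 is 10 days before Mar 14; 10 mod 7 = 3, so Sunday − 3 = Thursday.
165 mod 7 = 4, so 165 days after a Thursday is Thursday + 4 = Monday.

Monday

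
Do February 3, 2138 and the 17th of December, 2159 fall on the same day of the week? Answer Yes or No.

From Feb 3, 2138 to Dec 17, 2159 is 7987 days.
7987 mod 7 = 0, so they are the same weekday.
(Feb 3, 2138 is a Monday; Dec 17, 2159 is a Monday.)

Yes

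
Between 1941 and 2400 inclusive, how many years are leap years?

Multiples of 4 in [1941,2400]: 115.
Of those, multiples of 100: 5 (not leap unless ÷400).
Multiples of 400: 2.
Leap years = 115 − 5 + 2 = 112.

112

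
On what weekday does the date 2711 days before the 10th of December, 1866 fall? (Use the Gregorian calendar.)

First find the weekday of Dec 10, 1866. Doomsday rule: the anchor day for the 1800s is Friday. For year 66: 66÷12 = 5 r 6, and 6÷4 = 1, so 5+6+1 = 12.
Friday + 12 ≡ Wednesday — that's 1866's doomsday.
In December the doomsday date is Dec 12.
Dec 10 is 2 days before Dec 12; 2 mod 7 = 2, so Wednesday − 2 = Monday.
2711 mod 7 = 2, so 2711 days before a Monday is Monday − 2 = Saturday.

Saturday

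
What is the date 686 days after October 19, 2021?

+365 (one year) → Oct 19, 2022 (321 left).
Oct has 31 days: +13 → Nov 1, 2022 (308 left).
Nov has 30 days: +30 → Dec 1, 2022 (278 left).
Dec has 31 days: +31 → Jan 1, 2023 (247 left).
Jan has 31 days: +31 → Feb 1, 2023 (216 left).
Feb has 28 days: +28 → Mar 1, 2023 (188 left).
Mar has 31 days: +31 → Apr 1, 2023 (157 left).
Apr has 30 days: +30 → May 1, 2023 (127 left).
May has 31 days: +31 → Jun 1, 2023 (96 left).
Jun has 30 days: +30 → Jul 1, 2023 (66 left).
Jul has 31 days: +31 → Aug 1, 2023 (35 left).
Aug has 31 days: +31 → Sep 1, 2023 (4 left).
+4 → Sep 5, 2023.

September 5, 2023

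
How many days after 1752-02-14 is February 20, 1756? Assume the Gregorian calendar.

Feb 14, 1752 → Feb 14, 1753: 366 days (Feb 29, 1752 is in that span).
Feb 14, 1753 → Feb 14, 1754: 365 days.
Feb 14, 1754 → Feb 14, 1755: 365 days.
Feb 14, 1755 → Mar 14, 1755: 28 days (February has 28).
Mar 14, 1755 → Apr 14, 1755: 31 days (March has 31).
Apr 14, 1755 → May 14, 1755: 30 days (April has 30).
May 14, 1755 → Jun 14, 1755: 31 days (May has 31).
Jun 14, 1755 → Jul 14, 1755: 30 days (June has 30).
Jul 14, 1755 → Aug 14, 1755: 31 days (July has 31).
Aug 14, 1755 → Sep 14, 1755: 31 days (August has 31).
Sep 14, 1755 → Oct 14, 1755: 30 days (September has 30).
Oct 14, 1755 → Nov 14, 1755: 31 days (October has 31).
Nov 14, 1755 → Dec 14, 1755: 30 days (November has 30).
Dec 14, 1755 → Jan 14, 1756: 31 days (December has 31).
Jan 14, 1756 → Feb 14, 1756: 31 days (January has 31).
Feb 14, 1756 → Feb 20, 1756: 6 days.
Total: 1467 days.

1467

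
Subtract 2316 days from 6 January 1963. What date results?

September 3, 1956

−365 (one year) → Jan 6, 1962 (1951 left).
−365 (one year) → Jan 6, 1961 (1586 left).
−366 (one year; includes Feb 29, 1960) → Jan 6, 1960 (1220 left).
−365 (one year) → Jan 6, 1959 (855 left).
−365 (one year) → Jan 6, 1958 (490 left).
−365 (one year) → Jan 6, 1957 (125 left).
−6 → Dec 31, 1956 (end of Dec, 31 days; 119 left).
−31 → Nov 30, 1956 (end of Nov, 30 days; 88 left).
−30 → Oct 31, 1956 (end of Oct, 31 days; 58 left).
−31 → Sep 30, 1956 (end of Sep, 30 days; 27 left).
−27 → Sep 3, 1956.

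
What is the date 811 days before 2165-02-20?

December 2, 2162

−366 (one year; includes Feb 29, 2164) → Feb 20, 2164 (445 left).
−365 (one year) → Feb 20, 2163 (80 left).
−20 → Jan 31, 2163 (end of Jan, 31 days; 60 left).
−31 → Dec 31, 2162 (end of Dec, 31 days; 29 left).
−29 → Dec 2, 2162.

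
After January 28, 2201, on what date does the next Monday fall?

Jan 28, 2201 is a Wednesday.
From Wednesday to the next Monday is 5 days.
Jan 28, 2201 + 5 = Feb 2, 2201.

February 2, 2201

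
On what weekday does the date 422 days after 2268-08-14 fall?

Aug 14, 2268 is a Friday.
422 mod 7 = 2, so 422 days after a Friday is Friday + 2 = Sunday.

Sunday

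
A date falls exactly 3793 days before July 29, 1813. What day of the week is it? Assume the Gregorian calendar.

Friday

Jul 29, 1813 is a Thursday.
3793 mod 7 = 6, so 3793 days before a Thursday is Thursday − 6 = Friday.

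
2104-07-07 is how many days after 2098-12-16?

Dec 16, 2098 → Dec 16, 2099: 365 days.
Dec 16, 2099 → Dec 16, 2100: 365 days.
Dec 16, 2100 → Dec 16, 2101: 365 days.
Dec 16, 2101 → Dec 16, 2102: 365 days.
Dec 16, 2102 → Dec 16, 2103: 365 days.
Dec 16, 2103 → Jan 16, 2104: 31 days (December has 31).
Jan 16, 2104 → Feb 16, 2104: 31 days (January has 31).
Feb 16, 2104 → Mar 16, 2104: 29 days (February has 29).
Mar 16, 2104 → Apr 16, 2104: 31 days (March has 31).
Apr 16, 2104 → May 16, 2104: 30 days (April has 30).
May 16, 2104 → Jun 16, 2104: 31 days (May has 31).
Jun 16, 2104 → Jul 7, 2104: 21 days.
Total: 2029 days.

2029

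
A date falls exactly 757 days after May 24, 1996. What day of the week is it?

Saturday

First find the weekday of May 24, 1996. Doomsday rule: the anchor day for the 1900s is Wednesday. For year 96: 96÷12 = 8 r 0, and 0÷4 = 0, so 8+0+0 = 8.
Wednesday + 8 ≡ Thursday — that's 1996's doomsday.
In May the doomsday date is May 9.
May 24 is 15 days after May 9; 15 mod 7 = 1, so Thursday + 1 = Friday.
757 mod 7 = 1, so 757 days after a Friday is Friday + 1 = Saturday.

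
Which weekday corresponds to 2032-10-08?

Friday

January 1, 2032 is a Thursday.
Jan 1, 2032 → Feb 1, 2032: 31 days (January has 31).
Feb 1, 2032 → Mar 1, 2032: 29 days (February has 29).
Mar 1, 2032 → Apr 1, 2032: 31 days (March has 31).
Apr 1, 2032 → May 1, 2032: 30 days (April has 30).
May 1, 2032 → Jun 1, 2032: 31 days (May has 31).
Jun 1, 2032 → Jul 1, 2032: 30 days (June has 30).
Jul 1, 2032 → Aug 1, 2032: 31 days (July has 31).
Aug 1, 2032 → Sep 1, 2032: 31 days (August has 31).
Sep 1, 2032 → Oct 1, 2032: 30 days (September has 30).
Oct 1, 2032 → Oct 8, 2032: 7 days.
Total: 281 days.
281 mod 7 = 1, so Thursday + 1 = Friday.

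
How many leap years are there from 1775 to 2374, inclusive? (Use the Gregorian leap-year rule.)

145

Multiples of 4 in [1775,2374]: 150.
Of those, multiples of 100: 6 (not leap unless ÷400).
Multiples of 400: 1.
Leap years = 150 − 6 + 1 = 145.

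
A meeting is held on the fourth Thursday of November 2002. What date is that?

November 1, 2002 is a Friday.
The first Thursday is therefore November 7 (6 days later).
The fourth Thursday is 7 + 3×7 = November 28.

November 28, 2002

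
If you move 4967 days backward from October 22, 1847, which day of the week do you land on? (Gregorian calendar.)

First find the weekday of Oct 22, 1847. Doomsday rule: the anchor day for the 1800s is Friday. For year 47: 47÷12 = 3 r 11, and 11÷4 = 2, so 3+11+2 = 16.
Friday + 16 ≡ Sunday — that's 1847's doomsday.
In October the doomsday date is Oct 10.
Oct 22 is 12 days after Oct 10; 12 mod 7 = 5, so Sunday + 5 = Friday.
4967 mod 7 = 4, so 4967 days before a Friday is Friday − 4 = Monday.

Monday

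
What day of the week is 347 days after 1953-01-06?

First find the weekday of Jan 6, 1953. Doomsday rule: the anchor day for the 1900s is Wednesday. For year 53: 53÷12 = 4 r 5, and 5÷4 = 1, so 4+5+1 = 10.
Wednesday + 10 ≡ Saturday — that's 1953's doomsday.
In January the doomsday date is Jan 3 (1953 is not a leap year).
Jan 6 is 3 days after Jan 3; 3 mod 7 = 3, so Saturday + 3 = Tuesday.
347 mod 7 = 4, so 347 days after a Tuesday is Tuesday + 4 = Saturday.

Saturday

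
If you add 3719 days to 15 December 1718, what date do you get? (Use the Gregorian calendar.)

+365 (one year) → Dec 15, 1719 (3354 left).
+366 (one year; includes Feb 29, 1720) → Dec 15, 1720 (2988 left).
+365 (one year) → Dec 15, 1721 (2623 left).
+365 (one year) → Dec 15, 1722 (2258 left).
+365 (one year) → Dec 15, 1723 (1893 left).
+366 (one year; includes Feb 29, 1724) → Dec 15, 1724 (1527 left).
+365 (one year) → Dec 15, 1725 (1162 left).
+365 (one year) → Dec 15, 1726 (797 left).
+365 (one year) → Dec 15, 1727 (432 left).
+366 (one year; includes Feb 29, 1728) → Dec 15, 1728 (66 left).
Dec has 31 days: +17 → Jan 1, 1729 (49 left).
Jan has 31 days: +31 → Feb 1, 1729 (18 left).
+18 → Feb 19, 1729.

February 19, 1729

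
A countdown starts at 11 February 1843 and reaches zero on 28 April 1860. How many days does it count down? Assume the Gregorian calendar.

6286

Feb 11, 1843 → Feb 11, 1844: 365 days.
Feb 11, 1844 → Feb 11, 1845: 366 days (Feb 29, 1844 is in that span).
Feb 11, 1845 → Feb 11, 1846: 365 days.
Feb 11, 1846 → Feb 11, 1847: 365 days.
Feb 11, 1847 → Feb 11, 1848: 365 days.
Feb 11, 1848 → Feb 11, 1849: 366 days (Feb 29, 1848 is in that span).
Feb 11, 1849 → Feb 11, 1850: 365 days.
Feb 11, 1850 → Feb 11, 1851: 365 days.
Feb 11, 1851 → Feb 11, 1852: 365 days.
Feb 11, 1852 → Feb 11, 1853: 366 days (Feb 29, 1852 is in that span).
Feb 11, 1853 → Feb 11, 1854: 365 days.
Feb 11, 1854 → Feb 11, 1855: 365 days.
Feb 11, 1855 → Feb 11, 1856: 365 days.
Feb 11, 1856 → Feb 11, 1857: 366 days (Feb 29, 1856 is in that span).
Feb 11, 1857 → Feb 11, 1858: 365 days.
Feb 11, 1858 → Feb 11, 1859: 365 days.
Feb 11, 1859 → Feb 11, 1860: 365 days.
Feb 11, 1860 → Mar 11, 1860: 29 days (February has 29).
Mar 11, 1860 → Apr 11, 1860: 31 days (March has 31).
Apr 11, 1860 → Apr 28, 1860: 17 days.
Total: 6286 days.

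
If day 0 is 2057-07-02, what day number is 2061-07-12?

Jul 2, 2057 → Jul 2, 2058: 365 days.
Jul 2, 2058 → Jul 2, 2059: 365 days.
Jul 2, 2059 → Jul 2, 2060: 366 days (Feb 29, 2060 is in that span).
Jul 2, 2060 → Aug 2, 2060: 31 days (July has 31).
Aug 2, 2060 → Sep 2, 2060: 31 days (August has 31).
Sep 2, 2060 → Oct 2, 2060: 30 days (September has 30).
Oct 2, 2060 → Nov 2, 2060: 31 days (October has 31).
Nov 2, 2060 → Dec 2, 2060: 30 days (November has 30).
Dec 2, 2060 → Jan 2, 2061: 31 days (December has 31).
Jan 2, 2061 → Feb 2, 2061: 31 days (January has 31).
Feb 2, 2061 → Mar 2, 2061: 28 days (February has 28).
Mar 2, 2061 → Apr 2, 2061: 31 days (March has 31).
Apr 2, 2061 → May 2, 2061: 30 days (April has 30).
May 2, 2061 → Jun 2, 2061: 31 days (May has 31).
Jun 2, 2061 → Jul 2, 2061: 30 days (June has 30).
Jul 2, 2061 → Jul 12, 2061: 10 days.
Total: 1471 days.

1471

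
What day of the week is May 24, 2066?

January 1, 2066 is a Friday.
Jan 1, 2066 → Feb 1, 2066: 31 days (January has 31).
Feb 1, 2066 → Mar 1, 2066: 28 days (February has 28).
Mar 1, 2066 → Apr 1, 2066: 31 days (March has 31).
Apr 1, 2066 → May 1, 2066: 30 days (April has 30).
May 1, 2066 → May 24, 2066: 23 days.
Total: 143 days.
143 mod 7 = 3, so Friday + 3 = Monday.

Monday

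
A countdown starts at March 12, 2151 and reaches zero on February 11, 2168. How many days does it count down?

Mar 12, 2151 → Mar 12, 2152: 366 days (Feb 29, 2152 is in that span).
Mar 12, 2152 → Mar 12, 2153: 365 days.
Mar 12, 2153 → Mar 12, 2154: 365 days.
Mar 12, 2154 → Mar 12, 2155: 365 days.
Mar 12, 2155 → Mar 12, 2156: 366 days (Feb 29, 2156 is in that span).
Mar 12, 2156 → Mar 12, 2157: 365 days.
Mar 12, 2157 → Mar 12, 2158: 365 days.
Mar 12, 2158 → Mar 12, 2159: 365 days.
Mar 12, 2159 → Mar 12, 2160: 366 days (Feb 29, 2160 is in that span).
Mar 12, 2160 → Mar 12, 2161: 365 days.
Mar 12, 2161 → Mar 12, 2162: 365 days.
Mar 12, 2162 → Mar 12, 2163: 365 days.
Mar 12, 2163 → Mar 12, 2164: 366 days (Feb 29, 2164 is in that span).
Mar 12, 2164 → Mar 12, 2165: 365 days.
Mar 12, 2165 → Mar 12, 2166: 365 days.
Mar 12, 2166 → Mar 12, 2167: 365 days.
Mar 12, 2167 → Apr 12, 2167: 31 days (March has 31).
Apr 12, 2167 → May 12, 2167: 30 days (April has 30).
May 12, 2167 → Jun 12, 2167: 31 days (May has 31).
Jun 12, 2167 → Jul 12, 2167: 30 days (June has 30).
Jul 12, 2167 → Aug 12, 2167: 31 days (July has 31).
Aug 12, 2167 → Sep 12, 2167: 31 days (August has 31).
Sep 12, 2167 → Oct 12, 2167: 30 days (September has 30).
Oct 12, 2167 → Nov 12, 2167: 31 days (October has 31).
Nov 12, 2167 → Dec 12, 2167: 30 days (November has 30).
Dec 12, 2167 → Jan 12, 2168: 31 days (December has 31).
Jan 12, 2168 → Feb 11, 2168: 30 days.
Total: 6180 days.

6180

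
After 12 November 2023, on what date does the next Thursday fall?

Nov 12, 2023 is a Sunday.
From Sunday to the next Thursday is 4 days.
Nov 12, 2023 + 4 = Nov 16, 2023.

November 16, 2023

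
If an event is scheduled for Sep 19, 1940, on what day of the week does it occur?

Doomsday rule: the anchor day for the 1900s is Wednesday. For year 40: 40÷12 = 3 r 4, and 4÷4 = 1, so 3+4+1 = 8.
Wednesday + 8 ≡ Thursday — that's 1940's doomsday.
In September the doomsday date is Sep 5.
Sep 19 is 14 days after Sep 5; 14 mod 7 = 0, so Thursday + 0 = Thursday.

Thursday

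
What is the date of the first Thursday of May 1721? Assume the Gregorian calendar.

May 1, 1721 is a Thursday.
The first Thursday is therefore May 1 (same day).

May 1, 1721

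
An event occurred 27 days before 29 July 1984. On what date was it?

July 2, 1984

−27 → Jul 2, 1984.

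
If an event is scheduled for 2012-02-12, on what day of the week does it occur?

Sunday

January 1, 2012 is a Sunday.
Jan 1, 2012 → Feb 1, 2012: 31 days (January has 31).
Feb 1, 2012 → Feb 12, 2012: 11 days.
Total: 42 days.
42 mod 7 = 0, so Sunday + 0 = Sunday.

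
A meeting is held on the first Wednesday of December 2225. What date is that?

December 7, 2225

December 1, 2225 is a Thursday.
The first Wednesday is therefore December 7 (6 days later).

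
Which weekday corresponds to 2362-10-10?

Wednesday

Doomsday rule: the anchor day for the 2300s is Wednesday. For year 62: 62÷12 = 5 r 2, and 2÷4 = 0, so 5+2+0 = 7.
Wednesday + 7 ≡ Wednesday — that's 2362's doomsday.
In October the doomsday date is Oct 10.
Oct 10 is the doomsday itself: Wednesday.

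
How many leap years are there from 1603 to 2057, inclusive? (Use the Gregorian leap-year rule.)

111

Multiples of 4 in [1603,2057]: 114.
Of those, multiples of 100: 4 (not leap unless ÷400).
Multiples of 400: 1.
Leap years = 114 − 4 + 1 = 111.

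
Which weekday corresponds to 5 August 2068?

Sunday

January 1, 2068 is a Sunday.
Jan 1, 2068 → Feb 1, 2068: 31 days (January has 31).
Feb 1, 2068 → Mar 1, 2068: 29 days (February has 29).
Mar 1, 2068 → Apr 1, 2068: 31 days (March has 31).
Apr 1, 2068 → May 1, 2068: 30 days (April has 30).
May 1, 2068 → Jun 1, 2068: 31 days (May has 31).
Jun 1, 2068 → Jul 1, 2068: 30 days (June has 30).
Jul 1, 2068 → Aug 1, 2068: 31 days (July has 31).
Aug 1, 2068 → Aug 5, 2068: 4 days.
Total: 217 days.
217 mod 7 = 0, so Sunday + 0 = Sunday.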